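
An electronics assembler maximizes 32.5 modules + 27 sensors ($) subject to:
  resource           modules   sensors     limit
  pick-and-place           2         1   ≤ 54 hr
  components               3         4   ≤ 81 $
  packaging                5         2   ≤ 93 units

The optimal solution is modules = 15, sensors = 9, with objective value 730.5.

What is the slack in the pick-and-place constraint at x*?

pick-and-place used = 2·15 + 1·9 = 39; slack = 54 − 39 = 15.

15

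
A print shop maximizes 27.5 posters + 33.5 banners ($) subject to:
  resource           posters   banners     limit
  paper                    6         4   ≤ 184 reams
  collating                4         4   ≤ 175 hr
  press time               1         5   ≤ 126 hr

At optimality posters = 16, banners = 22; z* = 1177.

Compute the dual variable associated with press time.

At the optimum: paper uses 184 of 184 (binding); collating uses 152 of 175 (slack = 23); press time uses 126 of 126 (binding).
Slack constraints have shadow price 0 (complementary slackness).
From A_Bᵀ y = c: 6·y_paper + 1·y_press time = 27.5; 4·y_paper + 5·y_press time = 33.5.
Solving: y_paper = 4, y_press time = 3.5.
Shadow price of press time = 3.5.

3.5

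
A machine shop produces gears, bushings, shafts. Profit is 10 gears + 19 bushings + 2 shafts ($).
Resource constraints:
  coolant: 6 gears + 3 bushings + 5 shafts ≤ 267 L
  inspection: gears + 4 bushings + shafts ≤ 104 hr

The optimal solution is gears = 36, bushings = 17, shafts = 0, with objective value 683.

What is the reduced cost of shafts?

-7

Check each constraint at x*: coolant 267/267 (tight); inspection 104/104 (tight).
Dual feasibility on the basic columns requires 6·y_coolant + 1·y_inspection = 10, 3·y_coolant + 4·y_inspection = 19.
→ y_coolant = 1 and y_inspection = 4.
Reduced cost of shafts: c₃ − yᵀa₃ = 2 − (1·5 + 4·1) = 2 − 9 = -7.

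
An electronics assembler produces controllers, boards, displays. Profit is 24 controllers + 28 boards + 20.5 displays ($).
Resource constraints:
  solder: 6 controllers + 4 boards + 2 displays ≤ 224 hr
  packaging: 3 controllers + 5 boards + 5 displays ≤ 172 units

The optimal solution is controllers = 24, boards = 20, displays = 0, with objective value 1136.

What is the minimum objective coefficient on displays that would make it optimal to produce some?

Check each constraint at x*: solder 224/224 (tight); packaging 172/172 (tight).
The binding rows give the dual system: 6·y_solder + 3·y_packaging = 24 and 4·y_solder + 5·y_packaging = 28.
Solving: y_solder = 2, y_packaging = 4.
displays enters the basis when its profit ≥ yᵀa₃ = 2·2 + 4·5 = 24.

24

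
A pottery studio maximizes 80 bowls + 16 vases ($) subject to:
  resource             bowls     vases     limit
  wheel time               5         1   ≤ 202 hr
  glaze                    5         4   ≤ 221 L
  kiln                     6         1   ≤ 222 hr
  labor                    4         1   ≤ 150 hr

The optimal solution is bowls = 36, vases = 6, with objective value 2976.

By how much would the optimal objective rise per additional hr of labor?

At the optimum: wheel time uses 186 of 202 (slack = 16); glaze uses 204 of 221 (slack = 17); kiln uses 222 of 222 (binding); labor uses 150 of 150 (binding).
Slack constraints have shadow price 0 (complementary slackness).
The binding rows give the dual system: 6·y_kiln + 4·y_labor = 80 and 1·y_kiln + 1·y_labor = 16.
This yields shadow prices y_kiln = 8, y_labor = 8.
Shadow price of labor = 8.

8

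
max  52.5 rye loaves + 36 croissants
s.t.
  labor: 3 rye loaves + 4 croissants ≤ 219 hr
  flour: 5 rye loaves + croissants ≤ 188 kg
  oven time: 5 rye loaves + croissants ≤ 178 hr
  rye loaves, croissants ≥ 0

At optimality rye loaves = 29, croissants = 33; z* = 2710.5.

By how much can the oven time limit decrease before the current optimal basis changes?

123.25

Binding constraints: labor, oven time. The basis is B = [[3,4],[5,1]] with det -17.
Per unit decrease in oven time, x* moves by d = (-0.2353, 0.1765).
The basis stays optimal until rye loaves reaches 0; allowable decrease = 123.25 hr.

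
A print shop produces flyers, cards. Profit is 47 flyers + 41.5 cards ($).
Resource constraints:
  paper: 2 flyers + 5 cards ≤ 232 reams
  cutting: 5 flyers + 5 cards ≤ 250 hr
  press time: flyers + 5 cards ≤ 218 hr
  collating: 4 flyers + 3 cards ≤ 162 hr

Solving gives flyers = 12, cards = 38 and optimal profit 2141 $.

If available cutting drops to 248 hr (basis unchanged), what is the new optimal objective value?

At the optimum: paper uses 214 of 232 (slack = 18); cutting uses 250 of 250 (binding); press time uses 202 of 218 (slack = 16); collating uses 162 of 162 (binding).
Since paper, press time are not tight, their duals are 0.
From A_Bᵀ y = c: 5·y_cutting + 4·y_collating = 47; 5·y_cutting + 3·y_collating = 41.5.
→ y_cutting = 5 and y_collating = 5.5.
Δz = y_cutting·Δb = 5 × (-2) = -10, so new z* = 2141 − 10 = 2131.

2131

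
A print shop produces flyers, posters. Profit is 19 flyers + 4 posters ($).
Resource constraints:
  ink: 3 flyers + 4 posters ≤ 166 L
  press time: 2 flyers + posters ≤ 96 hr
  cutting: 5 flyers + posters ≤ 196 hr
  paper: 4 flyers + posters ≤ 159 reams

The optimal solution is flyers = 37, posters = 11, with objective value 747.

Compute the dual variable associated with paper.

At the optimum: ink uses 155 of 166 (slack = 11); press time uses 85 of 96 (slack = 11); cutting uses 196 of 196 (binding); paper uses 159 of 159 (binding).
Since ink, press time are not tight, their duals are 0.
Dual feasibility on the basic columns requires 5·y_cutting + 4·y_paper = 19, 1·y_cutting + 1·y_paper = 4.
This yields shadow prices y_cutting = 3, y_paper = 1.
Shadow price of paper = 1.

1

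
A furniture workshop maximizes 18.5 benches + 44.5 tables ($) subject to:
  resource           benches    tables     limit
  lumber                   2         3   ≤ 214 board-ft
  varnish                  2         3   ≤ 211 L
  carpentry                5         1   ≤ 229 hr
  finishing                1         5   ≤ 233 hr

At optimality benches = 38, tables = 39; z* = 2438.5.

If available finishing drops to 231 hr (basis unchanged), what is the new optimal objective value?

2421.5

At the optimum: lumber uses 193 of 214 (slack = 21); varnish uses 193 of 211 (slack = 18); carpentry uses 229 of 229 (binding); finishing uses 233 of 233 (binding).
By complementary slackness, y = 0 for the non-binding constraints.
From A_Bᵀ y = c: 5·y_carpentry + 1·y_finishing = 18.5; 1·y_carpentry + 5·y_finishing = 44.5.
This yields shadow prices y_carpentry = 2, y_finishing = 8.5.
Δz = y_finishing·Δb = 8.5 × (-2) = -17, so new z* = 2438.5 − 17 = 2421.5.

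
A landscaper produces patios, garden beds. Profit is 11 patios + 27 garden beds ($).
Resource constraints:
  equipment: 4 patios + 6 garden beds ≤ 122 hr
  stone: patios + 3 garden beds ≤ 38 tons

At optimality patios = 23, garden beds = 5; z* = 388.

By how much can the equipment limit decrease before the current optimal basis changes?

Binding constraints: equipment, stone. The basis is B = [[4,6],[1,3]] with det 6.
Per unit decrease in equipment, x* moves by d = (-0.5, 0.1667).
The basis stays optimal until patios reaches 0; allowable decrease = 46 hr.

46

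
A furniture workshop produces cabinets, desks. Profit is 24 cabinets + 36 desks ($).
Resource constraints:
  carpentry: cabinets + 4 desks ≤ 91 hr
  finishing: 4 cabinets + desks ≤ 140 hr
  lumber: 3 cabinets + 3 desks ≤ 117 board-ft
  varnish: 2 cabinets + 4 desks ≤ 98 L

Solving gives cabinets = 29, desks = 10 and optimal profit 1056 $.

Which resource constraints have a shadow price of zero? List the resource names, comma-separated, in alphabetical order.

carpentry, finishing

carpentry: 69/91 (slack 22)
finishing: 126/140 (slack 14)
lumber: 117/117 (binding)
varnish: 98/98 (binding)
By complementary slackness, a constraint with positive slack has shadow price 0 → carpentry, finishing.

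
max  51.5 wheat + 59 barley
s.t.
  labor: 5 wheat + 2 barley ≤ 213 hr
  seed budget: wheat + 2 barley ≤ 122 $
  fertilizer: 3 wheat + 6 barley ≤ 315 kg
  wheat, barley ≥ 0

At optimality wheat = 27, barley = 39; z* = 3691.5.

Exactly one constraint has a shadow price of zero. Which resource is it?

seed budget

labor: 213/213 (binding)
seed budget: 105/122 (slack 17)
fertilizer: 315/315 (binding)
By complementary slackness, a constraint with positive slack has shadow price 0 → seed budget.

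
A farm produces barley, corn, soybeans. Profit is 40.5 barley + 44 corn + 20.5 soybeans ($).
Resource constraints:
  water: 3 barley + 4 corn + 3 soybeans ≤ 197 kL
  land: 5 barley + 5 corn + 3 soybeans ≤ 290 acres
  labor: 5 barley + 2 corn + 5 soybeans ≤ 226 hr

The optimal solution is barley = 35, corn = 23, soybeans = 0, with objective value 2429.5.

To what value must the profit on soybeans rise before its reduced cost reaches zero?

Check each constraint at x*: water 197/197 (tight); land 290/290 (tight); labor 221/226 (slack 5).
Since labor is not tight, its dual is 0.
Dual feasibility on the basic columns requires 3·y_water + 5·y_land = 40.5, 4·y_water + 5·y_land = 44.
This yields shadow prices y_water = 3.5, y_land = 6.
soybeans enters the basis when its profit ≥ yᵀa₃ = 3.5·3 + 6·3 = 28.5.

28.5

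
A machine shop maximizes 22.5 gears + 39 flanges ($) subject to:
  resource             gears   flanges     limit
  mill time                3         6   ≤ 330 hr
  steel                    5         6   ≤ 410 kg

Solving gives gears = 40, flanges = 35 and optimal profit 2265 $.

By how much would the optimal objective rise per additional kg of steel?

At the optimum: mill time uses 330 of 330 (binding); steel uses 410 of 410 (binding).
Dual feasibility on the basic columns requires 3·y_mill time + 5·y_steel = 22.5, 6·y_mill time + 6·y_steel = 39.
→ y_mill time = 5 and y_steel = 1.5.
Shadow price of steel = 1.5.

1.5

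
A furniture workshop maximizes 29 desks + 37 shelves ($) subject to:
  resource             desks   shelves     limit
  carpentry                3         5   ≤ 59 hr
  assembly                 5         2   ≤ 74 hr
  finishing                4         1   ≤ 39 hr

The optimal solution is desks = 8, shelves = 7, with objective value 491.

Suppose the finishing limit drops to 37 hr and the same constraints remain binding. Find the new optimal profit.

Binding: carpentry and finishing. Non-binding: assembly (20 unused).
By complementary slackness, y = 0 for the non-binding constraint.
From A_Bᵀ y = c: 3·y_carpentry + 4·y_finishing = 29; 5·y_carpentry + 1·y_finishing = 37.
→ y_carpentry = 7 and y_finishing = 2.
Δz = y_finishing·Δb = 2 × (-2) = -4, so new z* = 491 − 4 = 487.

487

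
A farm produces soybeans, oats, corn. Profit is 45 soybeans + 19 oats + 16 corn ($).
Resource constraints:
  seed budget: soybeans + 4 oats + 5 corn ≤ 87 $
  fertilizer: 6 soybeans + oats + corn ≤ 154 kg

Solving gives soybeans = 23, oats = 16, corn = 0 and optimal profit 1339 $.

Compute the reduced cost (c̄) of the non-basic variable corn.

-6

At the optimum: seed budget uses 87 of 87 (binding); fertilizer uses 154 of 154 (binding).
From A_Bᵀ y = c: 1·y_seed budget + 6·y_fertilizer = 45; 4·y_seed budget + 1·y_fertilizer = 19.
This yields shadow prices y_seed budget = 3, y_fertilizer = 7.
Reduced cost of corn: c₃ − yᵀa₃ = 16 − (3·5 + 7·1) = 16 − 22 = -6.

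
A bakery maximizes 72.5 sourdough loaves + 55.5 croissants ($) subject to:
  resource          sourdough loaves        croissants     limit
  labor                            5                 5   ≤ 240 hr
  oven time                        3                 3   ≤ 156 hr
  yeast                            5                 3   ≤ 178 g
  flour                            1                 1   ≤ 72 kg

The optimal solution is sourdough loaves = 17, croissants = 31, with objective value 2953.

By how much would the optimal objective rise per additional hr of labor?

At the optimum: labor uses 240 of 240 (binding); oven time uses 144 of 156 (slack = 12); yeast uses 178 of 178 (binding); flour uses 48 of 72 (slack = 24).
Since oven time, flour are not tight, their duals are 0.
The binding rows give the dual system: 5·y_labor + 5·y_yeast = 72.5 and 5·y_labor + 3·y_yeast = 55.5.
Solving: y_labor = 6, y_yeast = 8.5.
Shadow price of labor = 6.

6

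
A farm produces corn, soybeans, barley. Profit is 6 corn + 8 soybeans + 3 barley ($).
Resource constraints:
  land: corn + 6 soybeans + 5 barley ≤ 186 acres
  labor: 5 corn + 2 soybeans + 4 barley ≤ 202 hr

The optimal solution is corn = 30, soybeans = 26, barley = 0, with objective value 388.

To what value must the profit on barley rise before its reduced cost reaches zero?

Both land and labor are binding at x*.
Dual feasibility on the basic columns requires 1·y_land + 5·y_labor = 6, 6·y_land + 2·y_labor = 8.
Solving: y_land = 1, y_labor = 1.
barley enters the basis when its profit ≥ yᵀa₃ = 1·5 + 1·4 = 9.

9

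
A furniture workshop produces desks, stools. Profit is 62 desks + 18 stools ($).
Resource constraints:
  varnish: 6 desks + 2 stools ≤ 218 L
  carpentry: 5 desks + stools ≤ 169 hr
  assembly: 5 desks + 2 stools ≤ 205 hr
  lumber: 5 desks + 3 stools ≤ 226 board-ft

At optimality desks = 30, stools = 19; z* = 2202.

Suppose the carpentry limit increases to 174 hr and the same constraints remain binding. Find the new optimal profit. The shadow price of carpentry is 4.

2222

Δb = 5, so new z* = 2202 + (4)·(5) = 2202 + 20 = 2222.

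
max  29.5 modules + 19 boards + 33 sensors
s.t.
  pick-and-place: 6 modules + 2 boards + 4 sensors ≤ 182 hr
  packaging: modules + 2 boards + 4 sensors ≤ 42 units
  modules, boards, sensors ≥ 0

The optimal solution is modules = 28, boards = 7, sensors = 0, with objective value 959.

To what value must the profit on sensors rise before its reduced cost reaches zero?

38

At the optimum: pick-and-place uses 182 of 182 (binding); packaging uses 42 of 42 (binding).
Dual feasibility on the basic columns requires 6·y_pick-and-place + 1·y_packaging = 29.5, 2·y_pick-and-place + 2·y_packaging = 19.
→ y_pick-and-place = 4 and y_packaging = 5.5.
sensors enters the basis when its profit ≥ yᵀa₃ = 4·4 + 5.5·4 = 38.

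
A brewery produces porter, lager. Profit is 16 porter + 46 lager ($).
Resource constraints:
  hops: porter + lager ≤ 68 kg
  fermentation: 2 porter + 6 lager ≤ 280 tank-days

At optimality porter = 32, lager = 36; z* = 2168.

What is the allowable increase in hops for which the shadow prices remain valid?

72

Binding constraints: hops, fermentation. The basis is B = [[1,1],[2,6]] with det 4.
Per unit increase in hops, x* moves by d = (1.5, -0.5).
The basis stays optimal until lager reaches 0; allowable increase = 72 kg.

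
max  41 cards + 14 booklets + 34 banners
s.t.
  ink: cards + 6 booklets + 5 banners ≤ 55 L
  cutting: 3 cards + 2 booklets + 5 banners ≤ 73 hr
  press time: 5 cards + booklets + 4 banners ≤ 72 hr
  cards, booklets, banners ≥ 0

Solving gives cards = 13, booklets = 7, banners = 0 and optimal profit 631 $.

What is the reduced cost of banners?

Check each constraint at x*: ink 55/55 (tight); cutting 53/73 (slack 20); press time 72/72 (tight).
Slack constraints have shadow price 0 (complementary slackness).
The binding rows give the dual system: 1·y_ink + 5·y_press time = 41 and 6·y_ink + 1·y_press time = 14.
Solving: y_ink = 1, y_press time = 8.
Reduced cost of banners: c₃ − yᵀa₃ = 34 − (1·5 + 8·4) = 34 − 37 = -3.

-3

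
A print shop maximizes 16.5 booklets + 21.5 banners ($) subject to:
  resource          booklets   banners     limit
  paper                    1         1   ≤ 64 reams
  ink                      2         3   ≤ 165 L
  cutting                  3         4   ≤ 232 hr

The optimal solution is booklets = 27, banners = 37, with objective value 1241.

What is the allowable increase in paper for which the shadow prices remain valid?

Binding constraints: paper, ink. The basis is B = [[1,1],[2,3]] with det 1.
Per unit increase in paper, x* moves by d = (3, -2).
The basis stays optimal until cutting becomes binding; allowable increase = 3 reams.

3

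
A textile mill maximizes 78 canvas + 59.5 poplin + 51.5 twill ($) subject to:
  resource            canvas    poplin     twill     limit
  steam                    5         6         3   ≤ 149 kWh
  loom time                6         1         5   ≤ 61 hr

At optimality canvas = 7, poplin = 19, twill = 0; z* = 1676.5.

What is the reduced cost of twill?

-3

At the optimum: steam uses 149 of 149 (binding); loom time uses 61 of 61 (binding).
Dual feasibility on the basic columns requires 5·y_steam + 6·y_loom time = 78, 6·y_steam + 1·y_loom time = 59.5.
Solving: y_steam = 9, y_loom time = 5.5.
Reduced cost of twill: c₃ − yᵀa₃ = 51.5 − (9·3 + 5.5·5) = 51.5 − 54.5 = -3.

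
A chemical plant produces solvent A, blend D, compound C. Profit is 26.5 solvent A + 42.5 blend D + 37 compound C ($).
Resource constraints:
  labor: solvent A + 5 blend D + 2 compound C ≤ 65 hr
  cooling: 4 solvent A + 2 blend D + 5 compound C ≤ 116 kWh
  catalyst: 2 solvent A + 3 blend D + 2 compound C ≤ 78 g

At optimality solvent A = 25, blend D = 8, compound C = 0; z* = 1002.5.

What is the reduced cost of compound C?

-1

At the optimum: labor uses 65 of 65 (binding); cooling uses 116 of 116 (binding); catalyst uses 74 of 78 (slack = 4).
Slack constraints have shadow price 0 (complementary slackness).
The binding rows give the dual system: 1·y_labor + 4·y_cooling = 26.5 and 5·y_labor + 2·y_cooling = 42.5.
Solving: y_labor = 6.5, y_cooling = 5.
Reduced cost of compound C: c₃ − yᵀa₃ = 37 − (6.5·2 + 5·5) = 37 − 38 = -1.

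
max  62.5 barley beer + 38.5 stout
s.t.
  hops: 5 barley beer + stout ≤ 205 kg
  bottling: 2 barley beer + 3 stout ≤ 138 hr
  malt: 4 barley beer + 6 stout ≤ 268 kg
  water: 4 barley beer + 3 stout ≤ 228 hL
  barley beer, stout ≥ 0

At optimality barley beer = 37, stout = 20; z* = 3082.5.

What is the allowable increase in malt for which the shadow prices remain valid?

Binding constraints: hops, malt. The basis is B = [[5,1],[4,6]] with det 26.
Per unit increase in malt, x* moves by d = (-0.0385, 0.1923).
The basis stays optimal until bottling becomes binding; allowable increase = 8 kg.

8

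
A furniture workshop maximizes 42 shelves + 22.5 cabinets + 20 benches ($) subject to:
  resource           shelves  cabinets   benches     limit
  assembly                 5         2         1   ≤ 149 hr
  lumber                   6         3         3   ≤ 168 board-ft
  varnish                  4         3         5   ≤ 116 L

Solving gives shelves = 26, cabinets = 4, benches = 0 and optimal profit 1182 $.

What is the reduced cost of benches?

Binding: lumber and varnish. Non-binding: assembly (11 unused).
Slack constraints have shadow price 0 (complementary slackness).
Dual feasibility on the basic columns requires 6·y_lumber + 4·y_varnish = 42, 3·y_lumber + 3·y_varnish = 22.5.
This yields shadow prices y_lumber = 6, y_varnish = 1.5.
Reduced cost of benches: c₃ − yᵀa₃ = 20 − (6·3 + 1.5·5) = 20 − 25.5 = -5.5.

-5.5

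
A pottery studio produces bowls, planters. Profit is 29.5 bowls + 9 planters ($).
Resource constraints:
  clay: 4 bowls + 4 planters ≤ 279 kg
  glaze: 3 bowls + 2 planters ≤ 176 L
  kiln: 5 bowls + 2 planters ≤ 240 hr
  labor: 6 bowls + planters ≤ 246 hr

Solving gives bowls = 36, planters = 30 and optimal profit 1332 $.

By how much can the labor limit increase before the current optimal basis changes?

Binding constraints: kiln, labor. The basis is B = [[5,2],[6,1]] with det -7.
Per unit increase in labor, x* moves by d = (0.2857, -0.7143).
The basis stays optimal until planters reaches 0; allowable increase = 42 hr.

42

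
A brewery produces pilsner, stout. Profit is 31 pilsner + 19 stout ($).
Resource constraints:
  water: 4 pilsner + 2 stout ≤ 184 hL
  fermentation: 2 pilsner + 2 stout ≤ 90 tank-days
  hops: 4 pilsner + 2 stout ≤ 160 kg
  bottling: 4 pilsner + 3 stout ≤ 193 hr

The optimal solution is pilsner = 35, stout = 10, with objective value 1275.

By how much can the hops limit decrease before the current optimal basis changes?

Binding constraints: fermentation, hops. The basis is B = [[2,2],[4,2]] with det -4.
Per unit decrease in hops, x* moves by d = (-0.5, 0.5).
The basis stays optimal until pilsner reaches 0; allowable decrease = 70 kg.

70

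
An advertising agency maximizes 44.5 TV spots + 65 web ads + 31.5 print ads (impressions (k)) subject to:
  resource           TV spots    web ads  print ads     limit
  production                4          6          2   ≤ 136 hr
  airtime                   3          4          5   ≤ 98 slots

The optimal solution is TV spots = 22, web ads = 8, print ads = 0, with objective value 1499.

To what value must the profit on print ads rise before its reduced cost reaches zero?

34.5

Both production and airtime are binding at x*.
Dual feasibility on the basic columns requires 4·y_production + 3·y_airtime = 44.5, 6·y_production + 4·y_airtime = 65.
Solving: y_production = 8.5, y_airtime = 3.5.
print ads enters the basis when its profit ≥ yᵀa₃ = 8.5·2 + 3.5·5 = 34.5.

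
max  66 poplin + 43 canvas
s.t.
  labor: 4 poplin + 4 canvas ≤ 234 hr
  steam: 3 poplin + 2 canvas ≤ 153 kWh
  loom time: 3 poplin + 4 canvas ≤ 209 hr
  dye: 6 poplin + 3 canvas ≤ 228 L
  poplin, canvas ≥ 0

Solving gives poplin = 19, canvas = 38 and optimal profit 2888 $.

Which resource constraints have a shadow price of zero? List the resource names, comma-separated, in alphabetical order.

labor: 228/234 (slack 6)
steam: 133/153 (slack 20)
loom time: 209/209 (binding)
dye: 228/228 (binding)
By complementary slackness, a constraint with positive slack has shadow price 0 → labor, steam.

labor, steam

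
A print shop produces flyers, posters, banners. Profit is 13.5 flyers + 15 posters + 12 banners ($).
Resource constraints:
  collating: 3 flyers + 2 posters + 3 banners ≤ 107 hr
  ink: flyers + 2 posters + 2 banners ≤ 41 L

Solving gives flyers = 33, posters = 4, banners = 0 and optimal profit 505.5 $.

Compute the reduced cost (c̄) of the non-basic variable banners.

-6

Both collating and ink are binding at x*.
The binding rows give the dual system: 3·y_collating + 1·y_ink = 13.5 and 2·y_collating + 2·y_ink = 15.
Solving: y_collating = 3, y_ink = 4.5.
Reduced cost of banners: c₃ − yᵀa₃ = 12 − (3·3 + 4.5·2) = 12 − 18 = -6.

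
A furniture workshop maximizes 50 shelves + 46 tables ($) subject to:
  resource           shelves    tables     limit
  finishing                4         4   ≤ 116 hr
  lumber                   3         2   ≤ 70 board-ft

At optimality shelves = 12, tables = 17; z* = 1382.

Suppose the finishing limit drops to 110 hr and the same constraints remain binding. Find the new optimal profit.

Both finishing and lumber are binding at x*.
The binding rows give the dual system: 4·y_finishing + 3·y_lumber = 50 and 4·y_finishing + 2·y_lumber = 46.
→ y_finishing = 9.5 and y_lumber = 4.
Δz = y_finishing·Δb = 9.5 × (-6) = -57, so new z* = 1382 − 57 = 1325.

1325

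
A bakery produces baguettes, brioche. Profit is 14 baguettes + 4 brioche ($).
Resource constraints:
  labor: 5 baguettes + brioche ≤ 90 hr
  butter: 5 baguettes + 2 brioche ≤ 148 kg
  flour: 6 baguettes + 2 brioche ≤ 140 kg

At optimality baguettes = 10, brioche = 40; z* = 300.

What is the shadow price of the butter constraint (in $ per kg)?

0

At the optimum: labor uses 90 of 90 (binding); butter uses 130 of 148 (slack = 18); flour uses 140 of 140 (binding).
Since butter is not tight, its dual is 0.
From A_Bᵀ y = c: 5·y_labor + 6·y_flour = 14; 1·y_labor + 2·y_flour = 4.
Solving: y_labor = 1, y_flour = 1.5.
Shadow price of butter = 0.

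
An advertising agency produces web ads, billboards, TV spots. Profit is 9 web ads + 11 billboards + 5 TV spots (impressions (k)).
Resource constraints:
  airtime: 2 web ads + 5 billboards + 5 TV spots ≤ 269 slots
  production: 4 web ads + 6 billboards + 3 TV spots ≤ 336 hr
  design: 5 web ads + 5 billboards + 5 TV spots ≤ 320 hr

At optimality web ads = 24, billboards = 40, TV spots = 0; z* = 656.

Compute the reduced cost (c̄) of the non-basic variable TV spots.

Check each constraint at x*: airtime 248/269 (slack 21); production 336/336 (tight); design 320/320 (tight).
Since airtime is not tight, its dual is 0.
The binding rows give the dual system: 4·y_production + 5·y_design = 9 and 6·y_production + 5·y_design = 11.
This yields shadow prices y_production = 1, y_design = 1.
Reduced cost of TV spots: c₃ − yᵀa₃ = 5 − (1·3 + 1·5) = 5 − 8 = -3.

-3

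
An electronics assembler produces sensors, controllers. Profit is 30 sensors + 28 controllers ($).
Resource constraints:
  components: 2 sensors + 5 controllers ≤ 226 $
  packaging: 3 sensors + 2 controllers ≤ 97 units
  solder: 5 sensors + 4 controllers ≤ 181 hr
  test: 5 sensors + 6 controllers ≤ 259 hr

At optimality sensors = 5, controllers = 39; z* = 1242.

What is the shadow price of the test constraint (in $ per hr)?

2

Check each constraint at x*: components 205/226 (slack 21); packaging 93/97 (slack 4); solder 181/181 (tight); test 259/259 (tight).
Slack constraints have shadow price 0 (complementary slackness).
From A_Bᵀ y = c: 5·y_solder + 5·y_test = 30; 4·y_solder + 6·y_test = 28.
→ y_solder = 4 and y_test = 2.
Shadow price of test = 2.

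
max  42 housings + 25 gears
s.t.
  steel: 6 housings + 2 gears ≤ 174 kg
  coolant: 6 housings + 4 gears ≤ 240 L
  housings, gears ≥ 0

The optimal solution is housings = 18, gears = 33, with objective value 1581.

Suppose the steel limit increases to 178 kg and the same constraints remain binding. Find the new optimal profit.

1587

Check each constraint at x*: steel 174/174 (tight); coolant 240/240 (tight).
From A_Bᵀ y = c: 6·y_steel + 6·y_coolant = 42; 2·y_steel + 4·y_coolant = 25.
This yields shadow prices y_steel = 1.5, y_coolant = 5.5.
Δz = y_steel·Δb = 1.5 × (4) = 6, so new z* = 1581 + 6 = 1587.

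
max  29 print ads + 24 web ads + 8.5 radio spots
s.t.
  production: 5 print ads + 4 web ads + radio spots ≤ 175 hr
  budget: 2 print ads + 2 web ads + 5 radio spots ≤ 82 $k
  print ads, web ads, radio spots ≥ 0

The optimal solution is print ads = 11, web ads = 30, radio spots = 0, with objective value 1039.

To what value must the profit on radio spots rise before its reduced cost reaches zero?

15

Check each constraint at x*: production 175/175 (tight); budget 82/82 (tight).
Dual feasibility on the basic columns requires 5·y_production + 2·y_budget = 29, 4·y_production + 2·y_budget = 24.
This yields shadow prices y_production = 5, y_budget = 2.
radio spots enters the basis when its profit ≥ yᵀa₃ = 5·1 + 2·5 = 15.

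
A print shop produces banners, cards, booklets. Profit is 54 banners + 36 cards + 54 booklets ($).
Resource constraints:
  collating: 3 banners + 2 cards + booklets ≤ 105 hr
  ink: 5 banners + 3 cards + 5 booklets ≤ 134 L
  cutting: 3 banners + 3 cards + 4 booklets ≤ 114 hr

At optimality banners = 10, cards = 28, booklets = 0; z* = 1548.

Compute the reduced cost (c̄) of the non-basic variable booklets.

At the optimum: collating uses 86 of 105 (slack = 19); ink uses 134 of 134 (binding); cutting uses 114 of 114 (binding).
Slack constraints have shadow price 0 (complementary slackness).
From A_Bᵀ y = c: 5·y_ink + 3·y_cutting = 54; 3·y_ink + 3·y_cutting = 36.
This yields shadow prices y_ink = 9, y_cutting = 3.
Reduced cost of booklets: c₃ − yᵀa₃ = 54 − (9·5 + 3·4) = 54 − 57 = -3.

-3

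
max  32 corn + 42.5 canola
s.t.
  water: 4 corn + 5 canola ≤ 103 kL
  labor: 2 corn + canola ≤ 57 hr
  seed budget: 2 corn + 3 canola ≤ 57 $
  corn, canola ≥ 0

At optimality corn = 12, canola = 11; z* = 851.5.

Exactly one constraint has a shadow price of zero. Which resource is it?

labor

water: 103/103 (binding)
labor: 35/57 (slack 22)
seed budget: 57/57 (binding)
By complementary slackness, a constraint with positive slack has shadow price 0 → labor.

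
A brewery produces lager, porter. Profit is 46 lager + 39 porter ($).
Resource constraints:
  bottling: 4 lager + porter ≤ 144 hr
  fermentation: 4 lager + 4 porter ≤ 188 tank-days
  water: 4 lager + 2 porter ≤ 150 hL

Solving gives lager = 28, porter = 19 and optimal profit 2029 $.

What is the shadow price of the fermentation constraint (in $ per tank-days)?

8

At the optimum: bottling uses 131 of 144 (slack = 13); fermentation uses 188 of 188 (binding); water uses 150 of 150 (binding).
By complementary slackness, y = 0 for the non-binding constraint.
From A_Bᵀ y = c: 4·y_fermentation + 4·y_water = 46; 4·y_fermentation + 2·y_water = 39.
This yields shadow prices y_fermentation = 8, y_water = 3.5.
Shadow price of fermentation = 8.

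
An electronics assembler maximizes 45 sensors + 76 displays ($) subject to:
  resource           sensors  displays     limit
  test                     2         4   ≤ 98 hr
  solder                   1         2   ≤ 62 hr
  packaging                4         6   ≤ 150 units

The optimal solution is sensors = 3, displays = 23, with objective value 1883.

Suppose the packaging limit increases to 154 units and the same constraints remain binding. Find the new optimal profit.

1911

Binding: test and packaging. Non-binding: solder (13 unused).
Since solder is not tight, its dual is 0.
From A_Bᵀ y = c: 2·y_test + 4·y_packaging = 45; 4·y_test + 6·y_packaging = 76.
This yields shadow prices y_test = 8.5, y_packaging = 7.
Δz = y_packaging·Δb = 7 × (4) = 28, so new z* = 1883 + 28 = 1911.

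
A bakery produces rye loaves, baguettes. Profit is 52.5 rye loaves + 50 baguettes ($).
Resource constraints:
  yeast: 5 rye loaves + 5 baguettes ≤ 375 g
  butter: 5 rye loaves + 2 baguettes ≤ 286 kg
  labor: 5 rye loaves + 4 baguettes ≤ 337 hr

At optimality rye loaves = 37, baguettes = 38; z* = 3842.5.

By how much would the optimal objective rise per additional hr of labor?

Binding: yeast and labor. Non-binding: butter (25 unused).
Slack constraints have shadow price 0 (complementary slackness).
Dual feasibility on the basic columns requires 5·y_yeast + 5·y_labor = 52.5, 5·y_yeast + 4·y_labor = 50.
→ y_yeast = 8 and y_labor = 2.5.
Shadow price of labor = 2.5.

2.5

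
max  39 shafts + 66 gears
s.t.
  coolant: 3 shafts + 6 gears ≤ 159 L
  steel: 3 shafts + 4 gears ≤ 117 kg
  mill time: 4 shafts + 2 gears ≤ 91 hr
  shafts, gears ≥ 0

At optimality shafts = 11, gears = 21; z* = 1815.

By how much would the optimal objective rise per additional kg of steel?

6

Check each constraint at x*: coolant 159/159 (tight); steel 117/117 (tight); mill time 86/91 (slack 5).
By complementary slackness, y = 0 for the non-binding constraint.
Dual feasibility on the basic columns requires 3·y_coolant + 3·y_steel = 39, 6·y_coolant + 4·y_steel = 66.
→ y_coolant = 7 and y_steel = 6.
Shadow price of steel = 6.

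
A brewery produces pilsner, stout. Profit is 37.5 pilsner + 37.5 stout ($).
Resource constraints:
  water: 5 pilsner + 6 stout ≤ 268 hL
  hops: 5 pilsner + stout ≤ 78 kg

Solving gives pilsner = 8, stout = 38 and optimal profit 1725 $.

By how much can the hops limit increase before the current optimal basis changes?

Binding constraints: water, hops. The basis is B = [[5,6],[5,1]] with det -25.
Per unit increase in hops, x* moves by d = (0.24, -0.2).
The basis stays optimal until stout reaches 0; allowable increase = 190 kg.

190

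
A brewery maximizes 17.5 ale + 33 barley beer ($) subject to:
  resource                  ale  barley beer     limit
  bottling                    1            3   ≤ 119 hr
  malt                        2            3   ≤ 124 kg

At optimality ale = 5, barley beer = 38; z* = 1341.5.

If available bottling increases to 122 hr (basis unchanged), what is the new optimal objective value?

1355

At the optimum: bottling uses 119 of 119 (binding); malt uses 124 of 124 (binding).
The binding rows give the dual system: 1·y_bottling + 2·y_malt = 17.5 and 3·y_bottling + 3·y_malt = 33.
Solving: y_bottling = 4.5, y_malt = 6.5.
Δz = y_bottling·Δb = 4.5 × (3) = 13.5, so new z* = 1341.5 + 13.5 = 1355.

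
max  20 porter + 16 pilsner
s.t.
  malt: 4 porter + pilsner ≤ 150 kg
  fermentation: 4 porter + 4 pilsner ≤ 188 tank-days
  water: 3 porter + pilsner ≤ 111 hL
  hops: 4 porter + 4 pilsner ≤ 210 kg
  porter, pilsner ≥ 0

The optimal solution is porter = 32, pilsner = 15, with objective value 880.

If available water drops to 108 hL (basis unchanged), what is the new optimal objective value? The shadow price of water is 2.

Δb = -3, so new z* = 880 + (2)·(-3) = 880 − 6 = 874.

874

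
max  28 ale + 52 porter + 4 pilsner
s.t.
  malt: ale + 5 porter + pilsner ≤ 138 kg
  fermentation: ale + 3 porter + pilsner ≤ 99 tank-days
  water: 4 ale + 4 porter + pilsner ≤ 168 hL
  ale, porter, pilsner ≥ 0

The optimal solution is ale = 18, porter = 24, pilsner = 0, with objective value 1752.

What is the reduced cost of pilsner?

Check each constraint at x*: malt 138/138 (tight); fermentation 90/99 (slack 9); water 168/168 (tight).
Slack constraints have shadow price 0 (complementary slackness).
Dual feasibility on the basic columns requires 1·y_malt + 4·y_water = 28, 5·y_malt + 4·y_water = 52.
This yields shadow prices y_malt = 6, y_water = 5.5.
Reduced cost of pilsner: c₃ − yᵀa₃ = 4 − (6·1 + 5.5·1) = 4 − 11.5 = -7.5.

-7.5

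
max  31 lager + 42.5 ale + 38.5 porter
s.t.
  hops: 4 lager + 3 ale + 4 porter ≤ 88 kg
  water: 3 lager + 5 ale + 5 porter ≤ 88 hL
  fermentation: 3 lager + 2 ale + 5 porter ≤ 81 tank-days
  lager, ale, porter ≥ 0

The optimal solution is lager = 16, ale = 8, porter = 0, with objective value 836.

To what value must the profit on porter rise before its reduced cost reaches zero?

At the optimum: hops uses 88 of 88 (binding); water uses 88 of 88 (binding); fermentation uses 64 of 81 (slack = 17).
Slack constraints have shadow price 0 (complementary slackness).
The binding rows give the dual system: 4·y_hops + 3·y_water = 31 and 3·y_hops + 5·y_water = 42.5.
→ y_hops = 2.5 and y_water = 7.
porter enters the basis when its profit ≥ yᵀa₃ = 2.5·4 + 7·5 = 45.

45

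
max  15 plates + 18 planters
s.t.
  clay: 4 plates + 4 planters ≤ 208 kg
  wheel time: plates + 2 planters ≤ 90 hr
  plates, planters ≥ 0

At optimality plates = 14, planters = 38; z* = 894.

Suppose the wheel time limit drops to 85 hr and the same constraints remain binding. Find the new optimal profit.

Check each constraint at x*: clay 208/208 (tight); wheel time 90/90 (tight).
The binding rows give the dual system: 4·y_clay + 1·y_wheel time = 15 and 4·y_clay + 2·y_wheel time = 18.
→ y_clay = 3 and y_wheel time = 3.
Δz = y_wheel time·Δb = 3 × (-5) = -15, so new z* = 894 − 15 = 879.

879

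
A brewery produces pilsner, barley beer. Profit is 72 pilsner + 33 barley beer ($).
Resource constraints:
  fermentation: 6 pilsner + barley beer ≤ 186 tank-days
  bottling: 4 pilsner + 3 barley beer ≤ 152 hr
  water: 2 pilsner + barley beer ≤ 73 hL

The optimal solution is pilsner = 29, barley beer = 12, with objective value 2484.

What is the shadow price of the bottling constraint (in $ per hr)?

9

Check each constraint at x*: fermentation 186/186 (tight); bottling 152/152 (tight); water 70/73 (slack 3).
By complementary slackness, y = 0 for the non-binding constraint.
From A_Bᵀ y = c: 6·y_fermentation + 4·y_bottling = 72; 1·y_fermentation + 3·y_bottling = 33.
Solving: y_fermentation = 6, y_bottling = 9.
Shadow price of bottling = 9.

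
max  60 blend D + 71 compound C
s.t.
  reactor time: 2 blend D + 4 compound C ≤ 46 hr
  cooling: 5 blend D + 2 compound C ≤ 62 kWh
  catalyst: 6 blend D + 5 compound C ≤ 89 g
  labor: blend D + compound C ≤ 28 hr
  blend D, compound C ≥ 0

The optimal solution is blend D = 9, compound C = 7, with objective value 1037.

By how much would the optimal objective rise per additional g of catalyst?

Check each constraint at x*: reactor time 46/46 (tight); cooling 59/62 (slack 3); catalyst 89/89 (tight); labor 16/28 (slack 12).
Since cooling, labor are not tight, their duals are 0.
The binding rows give the dual system: 2·y_reactor time + 6·y_catalyst = 60 and 4·y_reactor time + 5·y_catalyst = 71.
→ y_reactor time = 9 and y_catalyst = 7.
Shadow price of catalyst = 7.

7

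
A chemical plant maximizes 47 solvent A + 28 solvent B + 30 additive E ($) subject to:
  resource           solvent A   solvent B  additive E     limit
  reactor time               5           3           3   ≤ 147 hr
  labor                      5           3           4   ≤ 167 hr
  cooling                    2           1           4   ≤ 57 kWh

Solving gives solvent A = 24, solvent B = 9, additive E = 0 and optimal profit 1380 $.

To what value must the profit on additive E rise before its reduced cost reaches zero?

At the optimum: reactor time uses 147 of 147 (binding); labor uses 147 of 167 (slack = 20); cooling uses 57 of 57 (binding).
Since labor is not tight, its dual is 0.
Dual feasibility on the basic columns requires 5·y_reactor time + 2·y_cooling = 47, 3·y_reactor time + 1·y_cooling = 28.
Solving: y_reactor time = 9, y_cooling = 1.
additive E enters the basis when its profit ≥ yᵀa₃ = 9·3 + 1·4 = 31.

31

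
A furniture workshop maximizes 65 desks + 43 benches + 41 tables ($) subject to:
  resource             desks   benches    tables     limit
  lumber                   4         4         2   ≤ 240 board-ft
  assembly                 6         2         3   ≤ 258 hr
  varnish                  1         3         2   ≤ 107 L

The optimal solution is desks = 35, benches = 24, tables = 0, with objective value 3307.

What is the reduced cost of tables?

-3.5

Binding: assembly and varnish. Non-binding: lumber (4 unused).
Slack constraints have shadow price 0 (complementary slackness).
The binding rows give the dual system: 6·y_assembly + 1·y_varnish = 65 and 2·y_assembly + 3·y_varnish = 43.
This yields shadow prices y_assembly = 9.5, y_varnish = 8.
Reduced cost of tables: c₃ − yᵀa₃ = 41 − (9.5·3 + 8·2) = 41 − 44.5 = -3.5.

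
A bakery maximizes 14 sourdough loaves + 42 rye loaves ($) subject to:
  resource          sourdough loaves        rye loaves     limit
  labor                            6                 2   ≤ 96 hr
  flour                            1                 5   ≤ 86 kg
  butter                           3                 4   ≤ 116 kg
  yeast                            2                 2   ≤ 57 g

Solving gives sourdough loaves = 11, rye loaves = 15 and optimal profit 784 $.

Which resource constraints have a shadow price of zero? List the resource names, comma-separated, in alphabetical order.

labor: 96/96 (binding)
flour: 86/86 (binding)
butter: 93/116 (slack 23)
yeast: 52/57 (slack 5)
By complementary slackness, a constraint with positive slack has shadow price 0 → butter, yeast.

butter, yeast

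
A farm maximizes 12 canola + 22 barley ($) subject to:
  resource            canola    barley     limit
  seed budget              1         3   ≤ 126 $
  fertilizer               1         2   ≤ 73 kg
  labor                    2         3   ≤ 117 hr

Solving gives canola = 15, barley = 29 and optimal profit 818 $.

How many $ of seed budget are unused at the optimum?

seed budget used = 1·15 + 3·29 = 102; slack = 126 − 102 = 24.

24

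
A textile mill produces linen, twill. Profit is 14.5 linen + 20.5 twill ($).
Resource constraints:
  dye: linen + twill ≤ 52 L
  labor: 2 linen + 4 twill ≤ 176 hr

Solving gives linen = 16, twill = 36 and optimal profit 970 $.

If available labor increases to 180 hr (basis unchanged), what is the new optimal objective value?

982

Check each constraint at x*: dye 52/52 (tight); labor 176/176 (tight).
The binding rows give the dual system: 1·y_dye + 2·y_labor = 14.5 and 1·y_dye + 4·y_labor = 20.5.
→ y_dye = 8.5 and y_labor = 3.
Δz = y_labor·Δb = 3 × (4) = 12, so new z* = 970 + 12 = 982.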